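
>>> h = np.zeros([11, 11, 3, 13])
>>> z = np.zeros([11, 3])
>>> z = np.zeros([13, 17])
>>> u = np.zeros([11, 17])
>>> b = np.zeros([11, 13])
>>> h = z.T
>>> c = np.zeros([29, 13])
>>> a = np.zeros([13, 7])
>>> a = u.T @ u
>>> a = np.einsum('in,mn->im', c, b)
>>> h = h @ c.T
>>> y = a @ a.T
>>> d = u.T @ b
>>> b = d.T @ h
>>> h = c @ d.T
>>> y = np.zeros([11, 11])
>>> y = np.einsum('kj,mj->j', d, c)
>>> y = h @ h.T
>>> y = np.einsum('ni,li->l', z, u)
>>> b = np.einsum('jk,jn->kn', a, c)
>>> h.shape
(29, 17)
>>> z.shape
(13, 17)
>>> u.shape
(11, 17)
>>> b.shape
(11, 13)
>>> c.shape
(29, 13)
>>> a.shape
(29, 11)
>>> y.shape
(11,)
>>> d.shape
(17, 13)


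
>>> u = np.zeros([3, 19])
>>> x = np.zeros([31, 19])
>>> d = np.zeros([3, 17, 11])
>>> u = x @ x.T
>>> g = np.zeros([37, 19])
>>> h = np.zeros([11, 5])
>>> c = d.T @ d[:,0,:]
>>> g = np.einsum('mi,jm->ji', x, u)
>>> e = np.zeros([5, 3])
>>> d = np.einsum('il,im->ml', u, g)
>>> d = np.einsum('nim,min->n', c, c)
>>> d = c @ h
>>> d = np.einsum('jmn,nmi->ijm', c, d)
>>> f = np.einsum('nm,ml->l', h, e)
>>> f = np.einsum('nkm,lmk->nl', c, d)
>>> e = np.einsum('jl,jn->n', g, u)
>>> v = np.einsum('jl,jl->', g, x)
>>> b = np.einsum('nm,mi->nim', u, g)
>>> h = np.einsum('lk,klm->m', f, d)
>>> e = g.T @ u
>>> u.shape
(31, 31)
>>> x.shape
(31, 19)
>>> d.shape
(5, 11, 17)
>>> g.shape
(31, 19)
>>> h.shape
(17,)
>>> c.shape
(11, 17, 11)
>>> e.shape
(19, 31)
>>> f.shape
(11, 5)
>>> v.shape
()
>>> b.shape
(31, 19, 31)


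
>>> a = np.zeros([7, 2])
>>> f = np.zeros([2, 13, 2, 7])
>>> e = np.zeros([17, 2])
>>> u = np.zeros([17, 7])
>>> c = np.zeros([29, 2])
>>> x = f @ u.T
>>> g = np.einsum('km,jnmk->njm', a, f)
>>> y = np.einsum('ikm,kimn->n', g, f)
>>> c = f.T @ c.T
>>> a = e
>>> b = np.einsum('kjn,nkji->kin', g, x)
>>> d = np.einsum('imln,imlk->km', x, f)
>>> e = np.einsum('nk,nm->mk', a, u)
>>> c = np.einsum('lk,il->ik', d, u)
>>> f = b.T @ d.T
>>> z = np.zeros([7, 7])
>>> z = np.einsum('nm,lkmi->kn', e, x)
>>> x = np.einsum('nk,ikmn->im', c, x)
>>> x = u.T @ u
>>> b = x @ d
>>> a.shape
(17, 2)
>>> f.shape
(2, 17, 7)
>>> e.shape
(7, 2)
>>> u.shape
(17, 7)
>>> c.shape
(17, 13)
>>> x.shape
(7, 7)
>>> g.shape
(13, 2, 2)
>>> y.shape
(7,)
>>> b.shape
(7, 13)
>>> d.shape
(7, 13)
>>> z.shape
(13, 7)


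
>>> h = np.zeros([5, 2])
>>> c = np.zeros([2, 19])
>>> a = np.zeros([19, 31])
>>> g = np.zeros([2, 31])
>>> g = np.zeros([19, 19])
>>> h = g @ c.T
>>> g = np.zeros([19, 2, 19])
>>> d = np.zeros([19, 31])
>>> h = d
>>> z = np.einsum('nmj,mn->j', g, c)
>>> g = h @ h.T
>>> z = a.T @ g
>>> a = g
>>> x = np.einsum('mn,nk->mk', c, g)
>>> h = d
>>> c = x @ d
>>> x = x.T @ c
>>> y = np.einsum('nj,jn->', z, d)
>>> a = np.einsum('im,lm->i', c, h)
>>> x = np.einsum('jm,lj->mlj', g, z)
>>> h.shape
(19, 31)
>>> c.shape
(2, 31)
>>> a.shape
(2,)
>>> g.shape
(19, 19)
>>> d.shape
(19, 31)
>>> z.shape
(31, 19)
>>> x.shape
(19, 31, 19)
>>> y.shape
()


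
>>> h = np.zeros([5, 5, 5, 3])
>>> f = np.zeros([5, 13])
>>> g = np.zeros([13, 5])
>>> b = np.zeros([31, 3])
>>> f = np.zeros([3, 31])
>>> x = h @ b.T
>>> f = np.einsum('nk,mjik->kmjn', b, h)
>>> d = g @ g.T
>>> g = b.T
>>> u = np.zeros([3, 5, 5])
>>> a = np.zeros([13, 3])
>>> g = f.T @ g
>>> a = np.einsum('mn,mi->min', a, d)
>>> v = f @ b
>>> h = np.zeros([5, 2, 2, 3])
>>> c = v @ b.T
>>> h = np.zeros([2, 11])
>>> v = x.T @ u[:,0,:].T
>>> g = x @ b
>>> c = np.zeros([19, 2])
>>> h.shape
(2, 11)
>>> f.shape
(3, 5, 5, 31)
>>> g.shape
(5, 5, 5, 3)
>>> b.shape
(31, 3)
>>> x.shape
(5, 5, 5, 31)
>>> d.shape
(13, 13)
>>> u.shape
(3, 5, 5)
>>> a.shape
(13, 13, 3)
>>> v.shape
(31, 5, 5, 3)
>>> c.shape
(19, 2)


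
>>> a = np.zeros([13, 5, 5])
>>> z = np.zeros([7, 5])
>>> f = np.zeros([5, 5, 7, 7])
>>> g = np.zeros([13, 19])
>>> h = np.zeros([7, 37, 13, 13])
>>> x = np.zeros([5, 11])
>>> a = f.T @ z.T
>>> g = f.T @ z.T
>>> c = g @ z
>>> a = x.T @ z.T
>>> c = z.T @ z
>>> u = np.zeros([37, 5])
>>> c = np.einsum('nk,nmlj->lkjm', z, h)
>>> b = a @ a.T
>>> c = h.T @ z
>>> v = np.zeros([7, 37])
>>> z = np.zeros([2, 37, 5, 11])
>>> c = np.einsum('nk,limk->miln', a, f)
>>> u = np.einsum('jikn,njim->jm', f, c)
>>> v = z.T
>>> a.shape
(11, 7)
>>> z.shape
(2, 37, 5, 11)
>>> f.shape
(5, 5, 7, 7)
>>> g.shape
(7, 7, 5, 7)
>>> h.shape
(7, 37, 13, 13)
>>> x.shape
(5, 11)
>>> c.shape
(7, 5, 5, 11)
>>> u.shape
(5, 11)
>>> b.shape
(11, 11)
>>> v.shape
(11, 5, 37, 2)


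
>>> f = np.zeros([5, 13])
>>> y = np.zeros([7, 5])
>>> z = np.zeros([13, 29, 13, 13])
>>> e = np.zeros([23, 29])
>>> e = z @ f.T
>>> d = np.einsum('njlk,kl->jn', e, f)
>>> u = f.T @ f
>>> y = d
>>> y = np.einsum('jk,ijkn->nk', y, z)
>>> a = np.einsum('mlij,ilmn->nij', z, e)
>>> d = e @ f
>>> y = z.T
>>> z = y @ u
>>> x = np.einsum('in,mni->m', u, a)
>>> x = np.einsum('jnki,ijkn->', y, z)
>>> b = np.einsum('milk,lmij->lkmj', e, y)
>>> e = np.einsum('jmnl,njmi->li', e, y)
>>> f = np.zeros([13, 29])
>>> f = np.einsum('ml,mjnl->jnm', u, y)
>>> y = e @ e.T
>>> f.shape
(13, 29, 13)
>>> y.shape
(5, 5)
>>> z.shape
(13, 13, 29, 13)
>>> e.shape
(5, 13)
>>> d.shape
(13, 29, 13, 13)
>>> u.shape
(13, 13)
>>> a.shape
(5, 13, 13)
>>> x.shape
()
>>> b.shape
(13, 5, 13, 13)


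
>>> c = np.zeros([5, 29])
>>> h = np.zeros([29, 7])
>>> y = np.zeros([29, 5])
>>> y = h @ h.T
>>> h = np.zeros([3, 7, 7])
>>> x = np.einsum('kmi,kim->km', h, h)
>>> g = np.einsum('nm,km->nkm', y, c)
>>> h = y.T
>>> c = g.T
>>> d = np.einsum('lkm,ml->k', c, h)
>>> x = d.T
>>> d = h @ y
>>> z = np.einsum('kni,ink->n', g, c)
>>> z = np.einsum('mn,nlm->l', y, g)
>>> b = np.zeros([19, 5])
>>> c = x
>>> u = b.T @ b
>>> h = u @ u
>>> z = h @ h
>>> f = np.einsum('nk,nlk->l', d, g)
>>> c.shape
(5,)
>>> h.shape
(5, 5)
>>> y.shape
(29, 29)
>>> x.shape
(5,)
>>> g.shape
(29, 5, 29)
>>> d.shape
(29, 29)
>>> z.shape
(5, 5)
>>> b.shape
(19, 5)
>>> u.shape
(5, 5)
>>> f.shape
(5,)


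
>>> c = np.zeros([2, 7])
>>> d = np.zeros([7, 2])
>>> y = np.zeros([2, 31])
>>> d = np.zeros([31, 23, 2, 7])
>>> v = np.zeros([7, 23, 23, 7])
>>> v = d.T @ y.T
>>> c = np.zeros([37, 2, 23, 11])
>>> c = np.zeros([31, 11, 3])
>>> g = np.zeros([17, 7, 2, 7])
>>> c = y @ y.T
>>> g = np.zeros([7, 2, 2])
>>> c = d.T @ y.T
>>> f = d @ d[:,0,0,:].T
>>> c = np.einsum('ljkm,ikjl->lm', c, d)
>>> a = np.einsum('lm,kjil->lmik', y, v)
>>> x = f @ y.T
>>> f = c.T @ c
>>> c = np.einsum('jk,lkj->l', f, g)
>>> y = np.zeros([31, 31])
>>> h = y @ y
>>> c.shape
(7,)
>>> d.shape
(31, 23, 2, 7)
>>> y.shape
(31, 31)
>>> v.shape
(7, 2, 23, 2)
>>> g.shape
(7, 2, 2)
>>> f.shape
(2, 2)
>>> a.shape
(2, 31, 23, 7)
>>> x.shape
(31, 23, 2, 2)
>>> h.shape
(31, 31)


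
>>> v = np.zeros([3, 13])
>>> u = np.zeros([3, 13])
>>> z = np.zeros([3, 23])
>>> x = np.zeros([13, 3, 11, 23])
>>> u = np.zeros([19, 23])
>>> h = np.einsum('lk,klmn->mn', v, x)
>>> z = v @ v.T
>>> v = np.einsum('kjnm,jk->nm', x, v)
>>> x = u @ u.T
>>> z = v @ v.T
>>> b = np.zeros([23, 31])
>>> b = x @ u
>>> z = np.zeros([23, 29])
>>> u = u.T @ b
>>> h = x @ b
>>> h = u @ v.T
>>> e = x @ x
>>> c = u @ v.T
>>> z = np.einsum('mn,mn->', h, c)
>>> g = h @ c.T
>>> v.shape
(11, 23)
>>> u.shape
(23, 23)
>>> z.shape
()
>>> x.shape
(19, 19)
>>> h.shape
(23, 11)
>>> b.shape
(19, 23)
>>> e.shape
(19, 19)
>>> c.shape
(23, 11)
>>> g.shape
(23, 23)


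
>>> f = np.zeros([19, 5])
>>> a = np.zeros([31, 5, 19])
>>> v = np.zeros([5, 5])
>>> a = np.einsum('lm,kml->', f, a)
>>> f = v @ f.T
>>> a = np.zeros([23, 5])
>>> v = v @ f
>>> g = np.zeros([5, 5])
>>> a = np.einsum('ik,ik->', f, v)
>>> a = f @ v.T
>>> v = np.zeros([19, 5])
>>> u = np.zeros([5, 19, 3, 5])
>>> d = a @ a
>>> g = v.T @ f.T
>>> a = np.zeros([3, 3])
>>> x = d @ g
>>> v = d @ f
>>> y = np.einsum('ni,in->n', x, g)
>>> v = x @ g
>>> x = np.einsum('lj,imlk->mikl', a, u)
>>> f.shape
(5, 19)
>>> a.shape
(3, 3)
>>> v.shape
(5, 5)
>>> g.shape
(5, 5)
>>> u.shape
(5, 19, 3, 5)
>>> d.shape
(5, 5)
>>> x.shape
(19, 5, 5, 3)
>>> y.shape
(5,)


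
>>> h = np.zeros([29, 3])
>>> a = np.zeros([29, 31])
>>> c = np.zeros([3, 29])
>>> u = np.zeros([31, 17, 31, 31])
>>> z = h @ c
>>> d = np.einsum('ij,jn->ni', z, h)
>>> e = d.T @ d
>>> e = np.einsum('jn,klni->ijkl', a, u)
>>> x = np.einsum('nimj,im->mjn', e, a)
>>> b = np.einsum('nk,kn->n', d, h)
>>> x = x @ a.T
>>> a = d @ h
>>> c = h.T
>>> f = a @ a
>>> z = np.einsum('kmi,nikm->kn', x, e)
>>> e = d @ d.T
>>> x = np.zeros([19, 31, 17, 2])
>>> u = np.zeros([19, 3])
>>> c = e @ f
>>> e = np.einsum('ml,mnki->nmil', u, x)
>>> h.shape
(29, 3)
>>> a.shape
(3, 3)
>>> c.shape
(3, 3)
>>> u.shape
(19, 3)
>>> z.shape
(31, 31)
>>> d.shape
(3, 29)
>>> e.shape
(31, 19, 2, 3)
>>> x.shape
(19, 31, 17, 2)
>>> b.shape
(3,)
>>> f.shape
(3, 3)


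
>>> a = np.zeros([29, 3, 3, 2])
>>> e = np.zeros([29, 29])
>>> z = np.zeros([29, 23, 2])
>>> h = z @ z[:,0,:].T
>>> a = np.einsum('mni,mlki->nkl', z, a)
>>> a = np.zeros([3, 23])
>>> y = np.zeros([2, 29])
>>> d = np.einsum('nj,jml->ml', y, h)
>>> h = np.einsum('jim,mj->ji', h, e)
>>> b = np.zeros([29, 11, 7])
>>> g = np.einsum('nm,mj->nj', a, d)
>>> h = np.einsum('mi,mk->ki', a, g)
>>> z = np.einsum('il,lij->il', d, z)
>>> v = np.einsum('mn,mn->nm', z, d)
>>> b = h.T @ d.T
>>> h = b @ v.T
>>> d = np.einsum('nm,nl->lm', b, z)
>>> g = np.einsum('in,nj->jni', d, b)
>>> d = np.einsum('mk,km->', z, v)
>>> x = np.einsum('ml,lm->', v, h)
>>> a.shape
(3, 23)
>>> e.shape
(29, 29)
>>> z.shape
(23, 29)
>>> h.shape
(23, 29)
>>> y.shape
(2, 29)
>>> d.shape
()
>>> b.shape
(23, 23)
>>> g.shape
(23, 23, 29)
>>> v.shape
(29, 23)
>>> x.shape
()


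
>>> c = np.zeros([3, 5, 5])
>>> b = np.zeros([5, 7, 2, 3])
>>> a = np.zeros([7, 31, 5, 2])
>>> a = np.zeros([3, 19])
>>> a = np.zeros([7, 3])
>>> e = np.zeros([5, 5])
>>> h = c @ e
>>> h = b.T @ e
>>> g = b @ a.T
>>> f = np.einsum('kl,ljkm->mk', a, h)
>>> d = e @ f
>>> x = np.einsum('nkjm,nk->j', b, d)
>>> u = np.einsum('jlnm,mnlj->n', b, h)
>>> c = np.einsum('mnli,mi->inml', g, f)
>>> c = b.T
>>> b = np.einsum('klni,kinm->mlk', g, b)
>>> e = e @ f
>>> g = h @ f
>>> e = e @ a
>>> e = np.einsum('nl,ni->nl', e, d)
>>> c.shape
(3, 2, 7, 5)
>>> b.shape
(3, 7, 5)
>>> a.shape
(7, 3)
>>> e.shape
(5, 3)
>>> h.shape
(3, 2, 7, 5)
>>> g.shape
(3, 2, 7, 7)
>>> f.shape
(5, 7)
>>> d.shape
(5, 7)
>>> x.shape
(2,)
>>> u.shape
(2,)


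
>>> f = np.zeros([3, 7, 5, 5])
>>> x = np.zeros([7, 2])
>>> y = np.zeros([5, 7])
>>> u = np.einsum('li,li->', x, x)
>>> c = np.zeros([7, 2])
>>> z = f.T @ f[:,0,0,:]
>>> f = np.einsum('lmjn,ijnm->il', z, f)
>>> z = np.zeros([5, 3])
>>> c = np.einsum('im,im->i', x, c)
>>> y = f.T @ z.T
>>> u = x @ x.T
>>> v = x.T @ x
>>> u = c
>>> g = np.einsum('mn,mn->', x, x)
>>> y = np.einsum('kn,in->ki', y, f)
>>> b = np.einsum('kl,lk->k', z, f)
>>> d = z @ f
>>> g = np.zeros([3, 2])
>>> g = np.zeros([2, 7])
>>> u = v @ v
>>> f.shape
(3, 5)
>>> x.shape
(7, 2)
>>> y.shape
(5, 3)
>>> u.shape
(2, 2)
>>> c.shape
(7,)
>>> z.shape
(5, 3)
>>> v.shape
(2, 2)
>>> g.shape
(2, 7)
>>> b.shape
(5,)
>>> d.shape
(5, 5)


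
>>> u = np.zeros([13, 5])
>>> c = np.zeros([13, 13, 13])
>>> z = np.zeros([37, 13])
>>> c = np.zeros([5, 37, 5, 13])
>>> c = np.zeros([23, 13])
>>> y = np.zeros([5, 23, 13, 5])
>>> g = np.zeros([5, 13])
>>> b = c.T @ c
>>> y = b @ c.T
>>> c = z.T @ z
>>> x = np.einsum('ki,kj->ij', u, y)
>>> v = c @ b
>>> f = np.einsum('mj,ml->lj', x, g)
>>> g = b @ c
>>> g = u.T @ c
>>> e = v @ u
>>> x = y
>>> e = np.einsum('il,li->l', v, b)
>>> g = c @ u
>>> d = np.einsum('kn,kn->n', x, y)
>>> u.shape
(13, 5)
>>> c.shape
(13, 13)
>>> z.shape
(37, 13)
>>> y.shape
(13, 23)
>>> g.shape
(13, 5)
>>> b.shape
(13, 13)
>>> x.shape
(13, 23)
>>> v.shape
(13, 13)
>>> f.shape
(13, 23)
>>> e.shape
(13,)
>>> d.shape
(23,)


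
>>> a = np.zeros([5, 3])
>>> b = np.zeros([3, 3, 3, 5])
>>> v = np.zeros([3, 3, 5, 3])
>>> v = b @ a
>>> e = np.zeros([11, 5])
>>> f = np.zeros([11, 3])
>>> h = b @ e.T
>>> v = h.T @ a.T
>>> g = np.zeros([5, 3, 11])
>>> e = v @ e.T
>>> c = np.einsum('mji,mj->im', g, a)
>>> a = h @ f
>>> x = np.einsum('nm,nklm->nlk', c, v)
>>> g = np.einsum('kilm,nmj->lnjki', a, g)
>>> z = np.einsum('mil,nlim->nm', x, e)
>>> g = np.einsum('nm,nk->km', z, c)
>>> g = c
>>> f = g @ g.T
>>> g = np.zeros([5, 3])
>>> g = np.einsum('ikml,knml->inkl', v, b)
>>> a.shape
(3, 3, 3, 3)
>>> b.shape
(3, 3, 3, 5)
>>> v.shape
(11, 3, 3, 5)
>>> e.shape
(11, 3, 3, 11)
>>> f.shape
(11, 11)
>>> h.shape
(3, 3, 3, 11)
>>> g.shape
(11, 3, 3, 5)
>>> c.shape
(11, 5)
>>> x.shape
(11, 3, 3)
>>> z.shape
(11, 11)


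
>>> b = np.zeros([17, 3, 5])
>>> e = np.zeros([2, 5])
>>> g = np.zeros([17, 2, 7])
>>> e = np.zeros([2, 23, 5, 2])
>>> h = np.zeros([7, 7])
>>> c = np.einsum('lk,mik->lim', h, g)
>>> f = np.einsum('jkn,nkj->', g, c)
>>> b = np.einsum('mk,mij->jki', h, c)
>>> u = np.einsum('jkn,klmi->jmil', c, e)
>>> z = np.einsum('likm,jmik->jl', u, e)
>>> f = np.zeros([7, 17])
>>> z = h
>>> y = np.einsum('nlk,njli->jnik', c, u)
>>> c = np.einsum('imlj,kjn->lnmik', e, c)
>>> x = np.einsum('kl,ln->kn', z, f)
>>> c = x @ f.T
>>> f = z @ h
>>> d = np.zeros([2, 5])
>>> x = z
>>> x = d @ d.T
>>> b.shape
(17, 7, 2)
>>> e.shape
(2, 23, 5, 2)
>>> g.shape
(17, 2, 7)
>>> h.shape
(7, 7)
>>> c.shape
(7, 7)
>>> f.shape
(7, 7)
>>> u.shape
(7, 5, 2, 23)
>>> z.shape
(7, 7)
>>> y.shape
(5, 7, 23, 17)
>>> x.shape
(2, 2)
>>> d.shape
(2, 5)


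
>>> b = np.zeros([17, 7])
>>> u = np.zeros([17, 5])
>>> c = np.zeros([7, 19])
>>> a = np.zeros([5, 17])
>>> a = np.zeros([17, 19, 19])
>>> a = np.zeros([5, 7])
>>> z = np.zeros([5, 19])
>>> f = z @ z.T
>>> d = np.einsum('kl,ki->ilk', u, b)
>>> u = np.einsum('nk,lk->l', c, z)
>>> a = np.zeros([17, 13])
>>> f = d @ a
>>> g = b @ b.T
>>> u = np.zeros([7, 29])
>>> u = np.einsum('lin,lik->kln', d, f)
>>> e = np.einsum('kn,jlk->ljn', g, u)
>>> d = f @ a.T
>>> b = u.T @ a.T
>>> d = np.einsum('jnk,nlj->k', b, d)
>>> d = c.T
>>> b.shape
(17, 7, 17)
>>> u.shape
(13, 7, 17)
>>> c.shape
(7, 19)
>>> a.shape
(17, 13)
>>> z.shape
(5, 19)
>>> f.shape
(7, 5, 13)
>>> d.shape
(19, 7)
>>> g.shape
(17, 17)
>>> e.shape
(7, 13, 17)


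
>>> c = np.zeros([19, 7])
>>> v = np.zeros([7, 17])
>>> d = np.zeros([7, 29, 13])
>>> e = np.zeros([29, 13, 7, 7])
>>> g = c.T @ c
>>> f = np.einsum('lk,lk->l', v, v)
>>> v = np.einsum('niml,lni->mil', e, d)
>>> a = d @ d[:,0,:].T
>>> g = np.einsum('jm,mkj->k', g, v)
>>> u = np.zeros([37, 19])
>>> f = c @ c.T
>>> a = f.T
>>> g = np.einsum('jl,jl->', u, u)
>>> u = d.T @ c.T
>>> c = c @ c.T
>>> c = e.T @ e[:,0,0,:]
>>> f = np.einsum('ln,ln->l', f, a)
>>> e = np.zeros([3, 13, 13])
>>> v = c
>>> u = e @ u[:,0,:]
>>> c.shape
(7, 7, 13, 7)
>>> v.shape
(7, 7, 13, 7)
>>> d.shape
(7, 29, 13)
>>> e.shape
(3, 13, 13)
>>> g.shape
()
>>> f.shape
(19,)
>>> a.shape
(19, 19)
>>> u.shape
(3, 13, 19)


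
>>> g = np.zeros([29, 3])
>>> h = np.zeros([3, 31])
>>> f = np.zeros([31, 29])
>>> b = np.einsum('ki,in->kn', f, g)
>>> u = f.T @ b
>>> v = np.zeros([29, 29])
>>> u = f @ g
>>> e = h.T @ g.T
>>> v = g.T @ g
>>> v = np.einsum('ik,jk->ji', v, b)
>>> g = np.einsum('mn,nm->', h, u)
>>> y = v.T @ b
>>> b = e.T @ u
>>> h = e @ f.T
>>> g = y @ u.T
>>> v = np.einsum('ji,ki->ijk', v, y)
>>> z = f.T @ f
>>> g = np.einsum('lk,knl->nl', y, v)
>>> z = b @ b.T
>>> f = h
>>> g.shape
(31, 3)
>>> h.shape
(31, 31)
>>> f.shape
(31, 31)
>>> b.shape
(29, 3)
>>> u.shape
(31, 3)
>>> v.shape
(3, 31, 3)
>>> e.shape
(31, 29)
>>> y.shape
(3, 3)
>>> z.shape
(29, 29)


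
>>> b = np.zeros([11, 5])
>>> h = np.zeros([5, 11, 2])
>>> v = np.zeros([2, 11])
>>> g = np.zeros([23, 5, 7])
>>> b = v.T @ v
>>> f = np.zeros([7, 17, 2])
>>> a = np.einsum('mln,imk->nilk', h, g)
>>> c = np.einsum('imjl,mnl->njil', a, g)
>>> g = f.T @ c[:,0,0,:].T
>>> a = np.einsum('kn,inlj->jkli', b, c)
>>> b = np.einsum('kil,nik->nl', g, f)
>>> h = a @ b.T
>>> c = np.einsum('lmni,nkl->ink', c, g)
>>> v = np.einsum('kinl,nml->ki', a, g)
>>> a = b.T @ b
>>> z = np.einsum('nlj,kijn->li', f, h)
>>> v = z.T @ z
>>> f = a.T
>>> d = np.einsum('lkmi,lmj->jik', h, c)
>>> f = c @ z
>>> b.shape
(7, 5)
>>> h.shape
(7, 11, 2, 7)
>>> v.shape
(11, 11)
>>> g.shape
(2, 17, 5)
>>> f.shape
(7, 2, 11)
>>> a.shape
(5, 5)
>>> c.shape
(7, 2, 17)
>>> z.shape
(17, 11)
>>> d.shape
(17, 7, 11)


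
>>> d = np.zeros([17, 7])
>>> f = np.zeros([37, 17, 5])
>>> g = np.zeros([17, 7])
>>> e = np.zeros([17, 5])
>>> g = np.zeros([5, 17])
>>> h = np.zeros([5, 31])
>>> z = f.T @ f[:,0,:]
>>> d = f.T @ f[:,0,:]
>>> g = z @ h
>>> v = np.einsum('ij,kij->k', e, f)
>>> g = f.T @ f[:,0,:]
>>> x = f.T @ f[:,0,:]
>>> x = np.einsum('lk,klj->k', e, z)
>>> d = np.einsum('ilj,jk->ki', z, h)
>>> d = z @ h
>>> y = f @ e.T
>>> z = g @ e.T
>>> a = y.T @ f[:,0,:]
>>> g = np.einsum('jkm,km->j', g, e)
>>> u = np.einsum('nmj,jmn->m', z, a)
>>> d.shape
(5, 17, 31)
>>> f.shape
(37, 17, 5)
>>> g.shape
(5,)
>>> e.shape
(17, 5)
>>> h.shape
(5, 31)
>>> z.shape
(5, 17, 17)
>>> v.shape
(37,)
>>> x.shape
(5,)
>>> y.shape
(37, 17, 17)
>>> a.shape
(17, 17, 5)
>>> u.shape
(17,)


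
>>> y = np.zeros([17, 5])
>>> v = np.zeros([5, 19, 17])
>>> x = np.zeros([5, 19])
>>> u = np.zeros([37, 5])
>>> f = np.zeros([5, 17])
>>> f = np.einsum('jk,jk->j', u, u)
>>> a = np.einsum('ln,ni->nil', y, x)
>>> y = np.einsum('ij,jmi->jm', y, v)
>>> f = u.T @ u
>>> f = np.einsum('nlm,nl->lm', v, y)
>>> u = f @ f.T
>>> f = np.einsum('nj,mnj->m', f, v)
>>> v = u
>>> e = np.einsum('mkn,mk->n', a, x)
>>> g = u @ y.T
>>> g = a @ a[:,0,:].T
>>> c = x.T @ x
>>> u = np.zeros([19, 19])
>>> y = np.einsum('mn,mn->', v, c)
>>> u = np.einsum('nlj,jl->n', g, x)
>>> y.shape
()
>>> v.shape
(19, 19)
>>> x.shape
(5, 19)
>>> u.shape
(5,)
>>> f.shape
(5,)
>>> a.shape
(5, 19, 17)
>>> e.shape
(17,)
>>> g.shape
(5, 19, 5)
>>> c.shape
(19, 19)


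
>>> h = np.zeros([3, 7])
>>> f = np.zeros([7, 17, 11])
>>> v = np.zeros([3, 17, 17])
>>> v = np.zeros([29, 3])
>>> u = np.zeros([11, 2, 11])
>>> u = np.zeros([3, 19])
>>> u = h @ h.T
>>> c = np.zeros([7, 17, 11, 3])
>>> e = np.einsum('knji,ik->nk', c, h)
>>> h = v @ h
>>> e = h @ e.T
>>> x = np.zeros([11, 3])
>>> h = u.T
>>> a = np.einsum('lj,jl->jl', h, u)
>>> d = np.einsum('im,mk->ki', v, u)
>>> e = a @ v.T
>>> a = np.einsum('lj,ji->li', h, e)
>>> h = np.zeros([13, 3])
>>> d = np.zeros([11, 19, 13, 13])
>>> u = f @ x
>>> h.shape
(13, 3)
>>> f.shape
(7, 17, 11)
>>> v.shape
(29, 3)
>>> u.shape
(7, 17, 3)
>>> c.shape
(7, 17, 11, 3)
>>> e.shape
(3, 29)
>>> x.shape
(11, 3)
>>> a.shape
(3, 29)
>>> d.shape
(11, 19, 13, 13)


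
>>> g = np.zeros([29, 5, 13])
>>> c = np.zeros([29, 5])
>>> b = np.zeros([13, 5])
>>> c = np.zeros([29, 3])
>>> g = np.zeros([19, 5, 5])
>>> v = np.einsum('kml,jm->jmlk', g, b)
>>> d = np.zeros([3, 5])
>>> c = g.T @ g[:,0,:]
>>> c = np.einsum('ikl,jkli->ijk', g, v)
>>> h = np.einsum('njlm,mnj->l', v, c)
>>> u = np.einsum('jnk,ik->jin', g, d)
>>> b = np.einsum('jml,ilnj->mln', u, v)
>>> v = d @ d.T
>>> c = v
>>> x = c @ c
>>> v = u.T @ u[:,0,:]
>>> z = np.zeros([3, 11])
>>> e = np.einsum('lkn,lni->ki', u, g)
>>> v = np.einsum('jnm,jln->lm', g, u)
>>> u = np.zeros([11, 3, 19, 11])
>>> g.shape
(19, 5, 5)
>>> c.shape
(3, 3)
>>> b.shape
(3, 5, 5)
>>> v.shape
(3, 5)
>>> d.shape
(3, 5)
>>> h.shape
(5,)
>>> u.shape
(11, 3, 19, 11)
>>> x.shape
(3, 3)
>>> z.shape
(3, 11)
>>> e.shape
(3, 5)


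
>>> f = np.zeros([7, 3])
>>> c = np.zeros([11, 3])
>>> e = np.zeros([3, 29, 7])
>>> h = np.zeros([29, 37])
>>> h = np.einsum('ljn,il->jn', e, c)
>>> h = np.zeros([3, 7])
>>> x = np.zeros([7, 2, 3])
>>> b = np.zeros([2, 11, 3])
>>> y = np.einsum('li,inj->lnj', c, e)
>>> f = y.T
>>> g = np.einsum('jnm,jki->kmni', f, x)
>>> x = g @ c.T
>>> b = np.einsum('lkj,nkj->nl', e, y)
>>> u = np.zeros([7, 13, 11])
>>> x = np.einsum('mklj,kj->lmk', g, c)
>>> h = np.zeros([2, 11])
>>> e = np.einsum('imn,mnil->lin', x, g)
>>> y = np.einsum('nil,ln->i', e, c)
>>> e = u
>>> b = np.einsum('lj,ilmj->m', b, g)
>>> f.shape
(7, 29, 11)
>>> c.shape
(11, 3)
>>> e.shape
(7, 13, 11)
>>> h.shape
(2, 11)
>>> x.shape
(29, 2, 11)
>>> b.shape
(29,)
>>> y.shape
(29,)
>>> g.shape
(2, 11, 29, 3)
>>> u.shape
(7, 13, 11)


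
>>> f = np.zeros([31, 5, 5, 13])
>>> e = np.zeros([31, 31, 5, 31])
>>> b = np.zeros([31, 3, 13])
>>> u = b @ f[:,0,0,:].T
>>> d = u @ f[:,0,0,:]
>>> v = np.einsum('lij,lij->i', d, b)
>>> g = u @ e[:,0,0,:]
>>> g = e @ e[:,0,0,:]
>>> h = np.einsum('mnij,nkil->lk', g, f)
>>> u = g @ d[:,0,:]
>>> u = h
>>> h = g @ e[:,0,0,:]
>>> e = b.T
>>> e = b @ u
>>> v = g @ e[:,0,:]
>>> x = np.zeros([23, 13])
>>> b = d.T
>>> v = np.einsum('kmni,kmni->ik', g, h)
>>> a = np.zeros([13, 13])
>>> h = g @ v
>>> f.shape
(31, 5, 5, 13)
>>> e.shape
(31, 3, 5)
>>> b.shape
(13, 3, 31)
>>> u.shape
(13, 5)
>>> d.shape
(31, 3, 13)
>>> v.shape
(31, 31)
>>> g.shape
(31, 31, 5, 31)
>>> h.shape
(31, 31, 5, 31)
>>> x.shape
(23, 13)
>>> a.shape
(13, 13)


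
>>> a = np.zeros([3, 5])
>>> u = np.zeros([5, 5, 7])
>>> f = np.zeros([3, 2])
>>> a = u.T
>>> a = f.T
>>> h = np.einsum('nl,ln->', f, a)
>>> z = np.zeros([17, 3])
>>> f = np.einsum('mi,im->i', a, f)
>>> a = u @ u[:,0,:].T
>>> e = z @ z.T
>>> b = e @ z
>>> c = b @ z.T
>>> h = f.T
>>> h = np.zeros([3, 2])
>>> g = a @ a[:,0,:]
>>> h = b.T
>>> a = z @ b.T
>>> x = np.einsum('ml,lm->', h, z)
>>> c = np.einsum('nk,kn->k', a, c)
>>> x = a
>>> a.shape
(17, 17)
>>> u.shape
(5, 5, 7)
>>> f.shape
(3,)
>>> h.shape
(3, 17)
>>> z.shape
(17, 3)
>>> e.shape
(17, 17)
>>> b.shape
(17, 3)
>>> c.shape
(17,)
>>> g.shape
(5, 5, 5)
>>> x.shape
(17, 17)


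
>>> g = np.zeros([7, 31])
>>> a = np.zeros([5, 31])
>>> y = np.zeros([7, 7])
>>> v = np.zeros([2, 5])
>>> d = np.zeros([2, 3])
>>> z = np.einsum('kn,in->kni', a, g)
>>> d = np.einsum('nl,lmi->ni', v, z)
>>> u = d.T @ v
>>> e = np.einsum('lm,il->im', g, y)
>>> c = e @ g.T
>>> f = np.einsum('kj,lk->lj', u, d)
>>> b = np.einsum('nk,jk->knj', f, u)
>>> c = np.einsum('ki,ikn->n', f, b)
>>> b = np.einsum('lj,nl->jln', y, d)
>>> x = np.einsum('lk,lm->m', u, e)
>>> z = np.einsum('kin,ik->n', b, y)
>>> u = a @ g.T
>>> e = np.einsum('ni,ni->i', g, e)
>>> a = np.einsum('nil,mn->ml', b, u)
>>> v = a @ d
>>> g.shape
(7, 31)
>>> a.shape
(5, 2)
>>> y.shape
(7, 7)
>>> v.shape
(5, 7)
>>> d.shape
(2, 7)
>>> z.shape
(2,)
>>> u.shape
(5, 7)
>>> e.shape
(31,)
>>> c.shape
(7,)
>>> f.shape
(2, 5)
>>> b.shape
(7, 7, 2)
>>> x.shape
(31,)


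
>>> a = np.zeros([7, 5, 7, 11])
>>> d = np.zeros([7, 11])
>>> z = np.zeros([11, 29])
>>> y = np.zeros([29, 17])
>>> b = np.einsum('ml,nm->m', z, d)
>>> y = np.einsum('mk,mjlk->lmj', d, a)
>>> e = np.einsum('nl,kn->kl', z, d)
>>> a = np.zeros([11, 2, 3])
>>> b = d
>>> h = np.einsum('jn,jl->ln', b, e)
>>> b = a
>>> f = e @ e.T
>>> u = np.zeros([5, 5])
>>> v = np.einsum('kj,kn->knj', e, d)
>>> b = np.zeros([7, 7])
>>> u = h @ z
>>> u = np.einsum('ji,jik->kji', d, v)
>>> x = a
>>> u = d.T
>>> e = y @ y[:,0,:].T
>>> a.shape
(11, 2, 3)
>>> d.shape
(7, 11)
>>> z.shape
(11, 29)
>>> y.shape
(7, 7, 5)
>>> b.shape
(7, 7)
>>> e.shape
(7, 7, 7)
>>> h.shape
(29, 11)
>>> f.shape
(7, 7)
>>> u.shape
(11, 7)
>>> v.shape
(7, 11, 29)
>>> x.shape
(11, 2, 3)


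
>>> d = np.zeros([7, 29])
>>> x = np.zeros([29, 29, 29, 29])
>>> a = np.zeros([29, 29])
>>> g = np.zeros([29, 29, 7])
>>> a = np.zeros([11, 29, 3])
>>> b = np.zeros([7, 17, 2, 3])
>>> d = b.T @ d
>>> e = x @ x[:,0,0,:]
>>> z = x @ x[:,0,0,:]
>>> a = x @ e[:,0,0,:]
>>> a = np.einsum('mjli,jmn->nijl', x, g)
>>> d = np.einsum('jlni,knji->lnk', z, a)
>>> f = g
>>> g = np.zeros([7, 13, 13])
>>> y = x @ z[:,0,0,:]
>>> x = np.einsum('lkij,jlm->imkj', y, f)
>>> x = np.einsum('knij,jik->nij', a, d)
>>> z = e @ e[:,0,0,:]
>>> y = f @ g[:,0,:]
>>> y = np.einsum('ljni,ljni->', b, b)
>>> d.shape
(29, 29, 7)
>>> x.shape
(29, 29, 29)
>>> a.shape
(7, 29, 29, 29)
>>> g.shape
(7, 13, 13)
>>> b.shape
(7, 17, 2, 3)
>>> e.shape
(29, 29, 29, 29)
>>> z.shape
(29, 29, 29, 29)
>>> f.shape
(29, 29, 7)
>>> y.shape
()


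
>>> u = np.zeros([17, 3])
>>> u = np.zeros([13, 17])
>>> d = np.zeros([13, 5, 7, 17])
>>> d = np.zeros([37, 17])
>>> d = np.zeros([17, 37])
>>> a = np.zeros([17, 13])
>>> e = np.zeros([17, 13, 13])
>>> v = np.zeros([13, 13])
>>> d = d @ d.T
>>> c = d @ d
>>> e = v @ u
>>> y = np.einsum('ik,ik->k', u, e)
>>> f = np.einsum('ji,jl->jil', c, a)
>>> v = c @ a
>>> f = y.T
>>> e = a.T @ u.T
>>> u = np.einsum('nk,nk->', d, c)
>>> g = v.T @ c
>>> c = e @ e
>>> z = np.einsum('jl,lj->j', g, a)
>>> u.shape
()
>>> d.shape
(17, 17)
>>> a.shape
(17, 13)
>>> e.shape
(13, 13)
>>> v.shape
(17, 13)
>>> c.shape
(13, 13)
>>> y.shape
(17,)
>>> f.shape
(17,)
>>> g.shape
(13, 17)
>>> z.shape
(13,)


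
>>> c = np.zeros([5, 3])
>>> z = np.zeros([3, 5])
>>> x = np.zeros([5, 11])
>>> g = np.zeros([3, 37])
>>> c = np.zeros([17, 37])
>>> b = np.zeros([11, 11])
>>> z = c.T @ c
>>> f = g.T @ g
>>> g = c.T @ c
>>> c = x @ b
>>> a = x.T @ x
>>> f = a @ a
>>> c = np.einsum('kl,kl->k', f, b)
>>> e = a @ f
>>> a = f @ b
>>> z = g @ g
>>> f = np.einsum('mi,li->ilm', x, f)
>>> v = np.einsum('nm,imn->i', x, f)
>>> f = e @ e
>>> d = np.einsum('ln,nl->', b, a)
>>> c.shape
(11,)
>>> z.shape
(37, 37)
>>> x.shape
(5, 11)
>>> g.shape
(37, 37)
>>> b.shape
(11, 11)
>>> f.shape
(11, 11)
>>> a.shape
(11, 11)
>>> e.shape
(11, 11)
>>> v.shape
(11,)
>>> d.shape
()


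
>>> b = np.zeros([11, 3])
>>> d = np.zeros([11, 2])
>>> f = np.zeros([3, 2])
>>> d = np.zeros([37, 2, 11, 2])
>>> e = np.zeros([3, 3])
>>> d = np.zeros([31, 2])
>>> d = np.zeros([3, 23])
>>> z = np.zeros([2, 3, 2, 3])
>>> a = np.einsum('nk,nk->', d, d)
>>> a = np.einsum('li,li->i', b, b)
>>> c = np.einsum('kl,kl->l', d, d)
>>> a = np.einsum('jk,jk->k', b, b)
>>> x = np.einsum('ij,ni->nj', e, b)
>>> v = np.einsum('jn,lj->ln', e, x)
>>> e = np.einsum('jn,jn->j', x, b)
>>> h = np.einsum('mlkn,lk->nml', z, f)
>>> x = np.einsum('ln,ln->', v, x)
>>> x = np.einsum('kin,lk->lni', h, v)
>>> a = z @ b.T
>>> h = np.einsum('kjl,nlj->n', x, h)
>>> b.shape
(11, 3)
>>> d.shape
(3, 23)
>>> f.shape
(3, 2)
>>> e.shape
(11,)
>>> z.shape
(2, 3, 2, 3)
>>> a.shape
(2, 3, 2, 11)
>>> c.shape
(23,)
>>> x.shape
(11, 3, 2)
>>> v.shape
(11, 3)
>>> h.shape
(3,)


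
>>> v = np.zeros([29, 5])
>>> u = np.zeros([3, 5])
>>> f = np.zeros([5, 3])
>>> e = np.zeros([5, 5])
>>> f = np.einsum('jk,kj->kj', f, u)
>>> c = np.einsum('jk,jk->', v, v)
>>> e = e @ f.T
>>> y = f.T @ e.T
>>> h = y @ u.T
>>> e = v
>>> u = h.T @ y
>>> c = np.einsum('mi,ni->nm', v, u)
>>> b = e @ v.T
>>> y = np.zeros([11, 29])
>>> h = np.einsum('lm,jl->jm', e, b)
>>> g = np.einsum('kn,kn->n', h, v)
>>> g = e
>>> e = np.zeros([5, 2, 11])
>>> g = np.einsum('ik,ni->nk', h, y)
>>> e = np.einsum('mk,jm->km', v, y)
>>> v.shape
(29, 5)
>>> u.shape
(3, 5)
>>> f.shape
(3, 5)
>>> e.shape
(5, 29)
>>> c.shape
(3, 29)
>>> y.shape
(11, 29)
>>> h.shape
(29, 5)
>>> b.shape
(29, 29)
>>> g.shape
(11, 5)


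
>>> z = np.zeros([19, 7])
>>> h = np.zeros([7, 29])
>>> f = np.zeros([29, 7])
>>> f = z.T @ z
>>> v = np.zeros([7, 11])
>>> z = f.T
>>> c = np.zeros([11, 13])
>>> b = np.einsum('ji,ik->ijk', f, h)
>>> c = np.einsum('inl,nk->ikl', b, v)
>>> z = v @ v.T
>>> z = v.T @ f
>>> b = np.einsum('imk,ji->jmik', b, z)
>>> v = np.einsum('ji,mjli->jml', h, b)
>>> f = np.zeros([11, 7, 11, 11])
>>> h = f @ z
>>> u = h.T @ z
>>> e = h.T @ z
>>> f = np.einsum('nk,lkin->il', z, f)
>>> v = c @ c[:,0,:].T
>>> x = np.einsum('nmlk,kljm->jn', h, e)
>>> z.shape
(11, 7)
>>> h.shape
(11, 7, 11, 7)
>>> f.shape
(11, 11)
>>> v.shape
(7, 11, 7)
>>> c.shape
(7, 11, 29)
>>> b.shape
(11, 7, 7, 29)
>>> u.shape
(7, 11, 7, 7)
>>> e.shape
(7, 11, 7, 7)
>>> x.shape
(7, 11)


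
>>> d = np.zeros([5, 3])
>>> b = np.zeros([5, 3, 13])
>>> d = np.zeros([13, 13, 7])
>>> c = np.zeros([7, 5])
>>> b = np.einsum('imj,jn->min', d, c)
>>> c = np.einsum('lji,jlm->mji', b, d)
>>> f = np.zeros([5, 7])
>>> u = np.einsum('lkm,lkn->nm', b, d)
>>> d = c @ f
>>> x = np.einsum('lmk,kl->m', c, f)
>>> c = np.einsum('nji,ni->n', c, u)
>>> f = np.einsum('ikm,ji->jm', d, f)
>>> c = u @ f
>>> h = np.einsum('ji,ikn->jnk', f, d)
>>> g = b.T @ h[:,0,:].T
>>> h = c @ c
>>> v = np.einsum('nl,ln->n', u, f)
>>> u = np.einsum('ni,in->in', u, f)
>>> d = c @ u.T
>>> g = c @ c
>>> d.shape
(7, 5)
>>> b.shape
(13, 13, 5)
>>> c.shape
(7, 7)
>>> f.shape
(5, 7)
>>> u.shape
(5, 7)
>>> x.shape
(13,)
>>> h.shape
(7, 7)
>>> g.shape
(7, 7)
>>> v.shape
(7,)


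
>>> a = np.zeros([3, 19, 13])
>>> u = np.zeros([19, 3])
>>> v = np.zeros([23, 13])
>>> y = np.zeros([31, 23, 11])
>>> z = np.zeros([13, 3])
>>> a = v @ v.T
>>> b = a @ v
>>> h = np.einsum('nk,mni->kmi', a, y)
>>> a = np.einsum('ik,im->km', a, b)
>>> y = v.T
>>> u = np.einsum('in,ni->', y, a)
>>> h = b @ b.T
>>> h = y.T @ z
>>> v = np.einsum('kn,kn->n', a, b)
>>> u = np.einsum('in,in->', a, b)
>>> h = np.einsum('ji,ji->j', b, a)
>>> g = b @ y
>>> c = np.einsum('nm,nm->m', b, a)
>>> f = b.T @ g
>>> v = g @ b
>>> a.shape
(23, 13)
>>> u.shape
()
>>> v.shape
(23, 13)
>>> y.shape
(13, 23)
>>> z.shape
(13, 3)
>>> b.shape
(23, 13)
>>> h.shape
(23,)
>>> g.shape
(23, 23)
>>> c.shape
(13,)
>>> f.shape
(13, 23)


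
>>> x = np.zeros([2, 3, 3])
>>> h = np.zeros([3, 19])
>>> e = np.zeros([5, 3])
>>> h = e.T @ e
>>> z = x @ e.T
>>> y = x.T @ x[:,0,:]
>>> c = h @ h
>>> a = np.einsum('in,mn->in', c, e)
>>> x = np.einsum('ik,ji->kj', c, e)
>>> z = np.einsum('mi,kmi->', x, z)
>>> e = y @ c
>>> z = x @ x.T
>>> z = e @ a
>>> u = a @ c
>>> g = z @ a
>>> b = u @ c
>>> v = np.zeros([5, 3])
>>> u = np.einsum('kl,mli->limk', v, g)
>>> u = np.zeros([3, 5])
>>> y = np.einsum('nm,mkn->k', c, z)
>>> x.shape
(3, 5)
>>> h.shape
(3, 3)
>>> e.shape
(3, 3, 3)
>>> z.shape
(3, 3, 3)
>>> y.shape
(3,)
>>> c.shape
(3, 3)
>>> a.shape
(3, 3)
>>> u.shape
(3, 5)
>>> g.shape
(3, 3, 3)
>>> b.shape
(3, 3)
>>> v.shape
(5, 3)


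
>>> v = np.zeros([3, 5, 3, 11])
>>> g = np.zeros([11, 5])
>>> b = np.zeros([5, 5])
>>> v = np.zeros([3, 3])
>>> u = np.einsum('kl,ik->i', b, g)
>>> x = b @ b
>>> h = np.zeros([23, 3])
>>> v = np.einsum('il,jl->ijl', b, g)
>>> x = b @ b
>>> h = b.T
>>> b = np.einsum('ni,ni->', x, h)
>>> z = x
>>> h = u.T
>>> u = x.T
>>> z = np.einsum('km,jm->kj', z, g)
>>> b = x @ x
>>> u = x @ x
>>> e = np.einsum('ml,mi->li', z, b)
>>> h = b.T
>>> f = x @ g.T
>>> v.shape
(5, 11, 5)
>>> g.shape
(11, 5)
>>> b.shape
(5, 5)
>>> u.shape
(5, 5)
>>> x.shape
(5, 5)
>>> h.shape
(5, 5)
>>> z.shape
(5, 11)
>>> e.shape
(11, 5)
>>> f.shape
(5, 11)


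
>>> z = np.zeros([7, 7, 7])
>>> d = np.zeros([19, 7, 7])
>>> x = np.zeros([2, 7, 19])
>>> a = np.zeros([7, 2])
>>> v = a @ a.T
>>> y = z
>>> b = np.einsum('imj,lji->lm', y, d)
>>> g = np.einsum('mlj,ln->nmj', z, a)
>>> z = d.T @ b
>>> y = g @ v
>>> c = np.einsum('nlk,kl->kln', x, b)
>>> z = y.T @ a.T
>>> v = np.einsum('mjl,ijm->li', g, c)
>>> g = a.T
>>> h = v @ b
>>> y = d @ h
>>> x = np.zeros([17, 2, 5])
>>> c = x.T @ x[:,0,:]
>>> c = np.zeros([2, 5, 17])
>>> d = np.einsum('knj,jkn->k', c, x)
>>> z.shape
(7, 7, 7)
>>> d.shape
(2,)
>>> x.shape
(17, 2, 5)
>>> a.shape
(7, 2)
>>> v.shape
(7, 19)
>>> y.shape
(19, 7, 7)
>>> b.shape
(19, 7)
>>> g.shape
(2, 7)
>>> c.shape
(2, 5, 17)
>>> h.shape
(7, 7)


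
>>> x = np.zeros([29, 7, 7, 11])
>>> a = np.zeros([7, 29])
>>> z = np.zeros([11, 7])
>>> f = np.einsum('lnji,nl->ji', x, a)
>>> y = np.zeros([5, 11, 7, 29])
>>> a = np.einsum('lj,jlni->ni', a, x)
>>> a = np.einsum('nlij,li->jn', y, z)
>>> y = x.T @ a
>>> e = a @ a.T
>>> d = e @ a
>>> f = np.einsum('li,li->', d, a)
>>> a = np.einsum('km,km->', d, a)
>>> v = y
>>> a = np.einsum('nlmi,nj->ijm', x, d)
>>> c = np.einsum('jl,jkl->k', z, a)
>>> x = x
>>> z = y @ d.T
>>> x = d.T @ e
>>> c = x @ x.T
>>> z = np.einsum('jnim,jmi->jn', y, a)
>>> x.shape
(5, 29)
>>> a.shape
(11, 5, 7)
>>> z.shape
(11, 7)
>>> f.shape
()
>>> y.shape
(11, 7, 7, 5)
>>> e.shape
(29, 29)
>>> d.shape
(29, 5)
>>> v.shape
(11, 7, 7, 5)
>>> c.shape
(5, 5)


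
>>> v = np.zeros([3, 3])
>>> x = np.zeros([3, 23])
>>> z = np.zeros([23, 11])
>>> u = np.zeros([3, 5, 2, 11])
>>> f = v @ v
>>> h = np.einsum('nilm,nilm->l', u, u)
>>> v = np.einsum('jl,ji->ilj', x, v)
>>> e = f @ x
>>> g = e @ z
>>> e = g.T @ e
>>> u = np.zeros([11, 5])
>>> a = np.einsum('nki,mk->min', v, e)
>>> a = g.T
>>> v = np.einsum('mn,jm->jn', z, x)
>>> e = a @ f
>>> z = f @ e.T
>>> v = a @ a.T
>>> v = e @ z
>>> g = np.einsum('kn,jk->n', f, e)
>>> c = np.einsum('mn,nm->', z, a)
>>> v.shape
(11, 11)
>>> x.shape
(3, 23)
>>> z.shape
(3, 11)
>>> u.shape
(11, 5)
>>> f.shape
(3, 3)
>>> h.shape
(2,)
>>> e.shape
(11, 3)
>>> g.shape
(3,)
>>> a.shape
(11, 3)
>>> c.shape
()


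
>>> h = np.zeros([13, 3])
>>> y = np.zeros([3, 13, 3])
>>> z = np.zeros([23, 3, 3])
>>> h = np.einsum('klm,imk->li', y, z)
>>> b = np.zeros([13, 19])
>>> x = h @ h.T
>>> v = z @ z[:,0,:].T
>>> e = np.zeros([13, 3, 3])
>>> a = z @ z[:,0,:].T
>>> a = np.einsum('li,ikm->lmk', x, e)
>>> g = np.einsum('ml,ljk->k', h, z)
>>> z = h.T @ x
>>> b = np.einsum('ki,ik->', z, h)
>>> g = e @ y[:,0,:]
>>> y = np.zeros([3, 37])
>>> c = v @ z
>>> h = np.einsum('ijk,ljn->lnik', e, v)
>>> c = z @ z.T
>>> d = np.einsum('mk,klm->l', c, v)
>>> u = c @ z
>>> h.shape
(23, 23, 13, 3)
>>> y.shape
(3, 37)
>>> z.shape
(23, 13)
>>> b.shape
()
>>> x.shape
(13, 13)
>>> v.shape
(23, 3, 23)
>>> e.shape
(13, 3, 3)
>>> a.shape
(13, 3, 3)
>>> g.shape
(13, 3, 3)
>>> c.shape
(23, 23)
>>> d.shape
(3,)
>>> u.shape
(23, 13)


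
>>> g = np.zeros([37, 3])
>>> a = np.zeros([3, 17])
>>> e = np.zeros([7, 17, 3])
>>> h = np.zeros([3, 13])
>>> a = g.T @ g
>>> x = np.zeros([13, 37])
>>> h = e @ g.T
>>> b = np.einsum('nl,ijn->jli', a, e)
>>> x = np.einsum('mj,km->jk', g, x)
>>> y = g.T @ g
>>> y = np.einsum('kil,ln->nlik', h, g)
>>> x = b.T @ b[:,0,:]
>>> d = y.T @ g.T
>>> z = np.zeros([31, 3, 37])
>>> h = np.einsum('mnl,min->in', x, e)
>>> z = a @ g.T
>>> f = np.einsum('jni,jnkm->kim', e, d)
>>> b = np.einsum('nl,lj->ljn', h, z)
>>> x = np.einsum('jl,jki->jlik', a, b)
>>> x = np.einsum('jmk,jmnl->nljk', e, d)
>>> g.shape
(37, 3)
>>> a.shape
(3, 3)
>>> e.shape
(7, 17, 3)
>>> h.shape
(17, 3)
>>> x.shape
(37, 37, 7, 3)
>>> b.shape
(3, 37, 17)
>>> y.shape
(3, 37, 17, 7)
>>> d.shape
(7, 17, 37, 37)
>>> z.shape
(3, 37)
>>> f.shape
(37, 3, 37)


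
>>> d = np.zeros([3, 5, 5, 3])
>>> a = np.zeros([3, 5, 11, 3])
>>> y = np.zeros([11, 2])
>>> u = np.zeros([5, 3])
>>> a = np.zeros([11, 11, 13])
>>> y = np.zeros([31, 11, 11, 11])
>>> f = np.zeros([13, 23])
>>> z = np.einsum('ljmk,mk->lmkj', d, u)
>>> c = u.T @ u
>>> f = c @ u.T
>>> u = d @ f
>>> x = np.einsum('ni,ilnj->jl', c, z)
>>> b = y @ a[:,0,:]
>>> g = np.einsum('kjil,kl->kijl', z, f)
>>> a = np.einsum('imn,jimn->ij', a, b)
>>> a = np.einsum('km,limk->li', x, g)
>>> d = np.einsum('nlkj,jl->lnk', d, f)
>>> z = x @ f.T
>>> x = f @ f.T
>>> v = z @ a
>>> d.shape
(5, 3, 5)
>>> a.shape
(3, 3)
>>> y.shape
(31, 11, 11, 11)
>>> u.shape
(3, 5, 5, 5)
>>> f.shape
(3, 5)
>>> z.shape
(5, 3)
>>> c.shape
(3, 3)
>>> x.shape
(3, 3)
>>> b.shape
(31, 11, 11, 13)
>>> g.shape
(3, 3, 5, 5)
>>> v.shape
(5, 3)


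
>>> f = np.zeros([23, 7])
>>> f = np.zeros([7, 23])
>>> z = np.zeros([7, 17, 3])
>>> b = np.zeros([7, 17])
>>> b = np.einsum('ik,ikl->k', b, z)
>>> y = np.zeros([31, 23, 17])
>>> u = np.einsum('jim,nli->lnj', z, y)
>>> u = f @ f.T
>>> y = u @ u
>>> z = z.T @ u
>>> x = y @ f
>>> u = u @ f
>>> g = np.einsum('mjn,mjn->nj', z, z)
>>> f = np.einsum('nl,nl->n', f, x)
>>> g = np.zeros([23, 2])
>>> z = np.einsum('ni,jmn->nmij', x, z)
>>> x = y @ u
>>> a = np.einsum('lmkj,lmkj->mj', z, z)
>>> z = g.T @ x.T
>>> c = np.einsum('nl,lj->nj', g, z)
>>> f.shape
(7,)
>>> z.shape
(2, 7)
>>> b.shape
(17,)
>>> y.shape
(7, 7)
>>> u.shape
(7, 23)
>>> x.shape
(7, 23)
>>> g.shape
(23, 2)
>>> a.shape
(17, 3)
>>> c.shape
(23, 7)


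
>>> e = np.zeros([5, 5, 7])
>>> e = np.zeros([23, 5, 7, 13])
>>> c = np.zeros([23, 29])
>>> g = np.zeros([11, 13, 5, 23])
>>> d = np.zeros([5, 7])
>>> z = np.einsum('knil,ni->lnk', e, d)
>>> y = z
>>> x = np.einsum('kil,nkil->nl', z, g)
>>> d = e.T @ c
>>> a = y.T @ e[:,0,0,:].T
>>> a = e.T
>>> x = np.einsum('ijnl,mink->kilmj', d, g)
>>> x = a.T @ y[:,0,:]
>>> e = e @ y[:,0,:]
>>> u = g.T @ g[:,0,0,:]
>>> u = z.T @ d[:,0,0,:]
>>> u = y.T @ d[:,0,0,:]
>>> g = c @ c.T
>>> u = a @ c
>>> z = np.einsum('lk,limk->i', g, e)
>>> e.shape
(23, 5, 7, 23)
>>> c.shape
(23, 29)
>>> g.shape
(23, 23)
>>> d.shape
(13, 7, 5, 29)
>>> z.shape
(5,)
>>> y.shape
(13, 5, 23)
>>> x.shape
(23, 5, 7, 23)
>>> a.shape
(13, 7, 5, 23)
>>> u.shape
(13, 7, 5, 29)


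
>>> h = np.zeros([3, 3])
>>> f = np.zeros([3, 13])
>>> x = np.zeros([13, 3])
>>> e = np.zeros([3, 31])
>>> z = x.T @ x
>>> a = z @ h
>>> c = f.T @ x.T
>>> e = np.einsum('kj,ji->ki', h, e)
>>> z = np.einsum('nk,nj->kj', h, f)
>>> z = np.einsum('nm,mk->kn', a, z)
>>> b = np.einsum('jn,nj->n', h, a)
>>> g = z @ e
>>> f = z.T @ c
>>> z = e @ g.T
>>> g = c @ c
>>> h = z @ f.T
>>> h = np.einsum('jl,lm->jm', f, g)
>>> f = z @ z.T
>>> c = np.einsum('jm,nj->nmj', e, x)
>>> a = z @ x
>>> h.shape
(3, 13)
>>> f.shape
(3, 3)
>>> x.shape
(13, 3)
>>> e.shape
(3, 31)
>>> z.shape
(3, 13)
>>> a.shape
(3, 3)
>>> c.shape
(13, 31, 3)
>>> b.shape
(3,)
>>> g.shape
(13, 13)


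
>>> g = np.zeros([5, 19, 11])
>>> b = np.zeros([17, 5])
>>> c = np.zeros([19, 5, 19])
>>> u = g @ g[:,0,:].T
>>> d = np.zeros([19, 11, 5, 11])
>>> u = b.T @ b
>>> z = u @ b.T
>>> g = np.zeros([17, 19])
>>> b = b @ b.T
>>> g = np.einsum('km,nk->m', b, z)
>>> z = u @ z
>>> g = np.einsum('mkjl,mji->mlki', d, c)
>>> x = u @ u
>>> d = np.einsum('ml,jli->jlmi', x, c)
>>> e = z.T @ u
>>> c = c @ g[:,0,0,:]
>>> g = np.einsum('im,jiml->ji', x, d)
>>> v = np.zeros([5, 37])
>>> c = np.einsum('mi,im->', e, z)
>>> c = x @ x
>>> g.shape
(19, 5)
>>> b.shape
(17, 17)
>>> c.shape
(5, 5)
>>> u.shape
(5, 5)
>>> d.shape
(19, 5, 5, 19)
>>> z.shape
(5, 17)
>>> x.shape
(5, 5)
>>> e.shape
(17, 5)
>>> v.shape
(5, 37)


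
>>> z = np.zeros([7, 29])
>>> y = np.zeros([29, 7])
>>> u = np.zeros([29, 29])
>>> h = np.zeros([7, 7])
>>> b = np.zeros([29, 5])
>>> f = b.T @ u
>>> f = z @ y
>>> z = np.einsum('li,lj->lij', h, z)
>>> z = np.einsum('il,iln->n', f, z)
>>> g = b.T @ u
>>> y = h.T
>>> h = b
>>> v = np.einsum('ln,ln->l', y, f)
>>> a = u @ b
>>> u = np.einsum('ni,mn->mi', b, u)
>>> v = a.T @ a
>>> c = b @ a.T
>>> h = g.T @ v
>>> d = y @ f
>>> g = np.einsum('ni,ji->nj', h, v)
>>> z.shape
(29,)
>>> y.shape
(7, 7)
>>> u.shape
(29, 5)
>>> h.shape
(29, 5)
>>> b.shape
(29, 5)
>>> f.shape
(7, 7)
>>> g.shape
(29, 5)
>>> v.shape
(5, 5)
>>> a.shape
(29, 5)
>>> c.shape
(29, 29)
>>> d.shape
(7, 7)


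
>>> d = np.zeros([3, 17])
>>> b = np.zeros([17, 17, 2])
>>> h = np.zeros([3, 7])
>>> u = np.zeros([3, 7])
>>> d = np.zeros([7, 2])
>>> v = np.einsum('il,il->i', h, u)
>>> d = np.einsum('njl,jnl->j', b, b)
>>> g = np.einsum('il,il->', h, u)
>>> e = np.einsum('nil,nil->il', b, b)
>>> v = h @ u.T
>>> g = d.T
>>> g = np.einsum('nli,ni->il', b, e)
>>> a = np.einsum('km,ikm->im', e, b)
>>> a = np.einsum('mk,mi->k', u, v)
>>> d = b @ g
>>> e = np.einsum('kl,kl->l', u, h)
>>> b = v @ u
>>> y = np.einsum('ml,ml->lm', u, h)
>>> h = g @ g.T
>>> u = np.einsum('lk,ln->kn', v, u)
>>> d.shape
(17, 17, 17)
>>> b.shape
(3, 7)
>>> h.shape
(2, 2)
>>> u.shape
(3, 7)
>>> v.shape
(3, 3)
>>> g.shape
(2, 17)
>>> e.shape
(7,)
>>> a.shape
(7,)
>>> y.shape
(7, 3)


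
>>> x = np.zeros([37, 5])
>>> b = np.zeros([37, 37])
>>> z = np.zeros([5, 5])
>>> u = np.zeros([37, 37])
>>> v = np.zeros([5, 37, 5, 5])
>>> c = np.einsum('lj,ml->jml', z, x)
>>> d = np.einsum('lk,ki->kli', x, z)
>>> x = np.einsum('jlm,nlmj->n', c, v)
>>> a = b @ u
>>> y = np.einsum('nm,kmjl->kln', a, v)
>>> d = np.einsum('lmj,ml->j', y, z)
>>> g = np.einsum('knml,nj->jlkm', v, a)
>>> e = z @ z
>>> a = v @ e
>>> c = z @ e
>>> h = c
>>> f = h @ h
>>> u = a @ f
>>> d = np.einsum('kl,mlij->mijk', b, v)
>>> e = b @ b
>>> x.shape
(5,)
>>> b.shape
(37, 37)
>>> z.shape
(5, 5)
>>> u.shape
(5, 37, 5, 5)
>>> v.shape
(5, 37, 5, 5)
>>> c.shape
(5, 5)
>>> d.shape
(5, 5, 5, 37)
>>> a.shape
(5, 37, 5, 5)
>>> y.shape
(5, 5, 37)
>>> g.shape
(37, 5, 5, 5)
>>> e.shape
(37, 37)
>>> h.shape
(5, 5)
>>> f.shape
(5, 5)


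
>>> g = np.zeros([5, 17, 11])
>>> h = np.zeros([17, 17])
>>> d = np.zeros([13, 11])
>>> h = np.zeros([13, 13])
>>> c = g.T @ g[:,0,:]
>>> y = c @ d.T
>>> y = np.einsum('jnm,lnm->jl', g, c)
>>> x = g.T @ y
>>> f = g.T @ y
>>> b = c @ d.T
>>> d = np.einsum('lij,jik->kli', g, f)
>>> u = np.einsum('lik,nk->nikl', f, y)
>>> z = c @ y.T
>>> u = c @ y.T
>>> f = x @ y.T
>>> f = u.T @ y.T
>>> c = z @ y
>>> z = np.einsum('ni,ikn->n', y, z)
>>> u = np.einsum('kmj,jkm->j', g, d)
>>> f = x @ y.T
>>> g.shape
(5, 17, 11)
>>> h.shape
(13, 13)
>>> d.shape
(11, 5, 17)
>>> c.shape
(11, 17, 11)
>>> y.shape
(5, 11)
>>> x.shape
(11, 17, 11)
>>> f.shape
(11, 17, 5)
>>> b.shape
(11, 17, 13)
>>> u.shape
(11,)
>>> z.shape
(5,)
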